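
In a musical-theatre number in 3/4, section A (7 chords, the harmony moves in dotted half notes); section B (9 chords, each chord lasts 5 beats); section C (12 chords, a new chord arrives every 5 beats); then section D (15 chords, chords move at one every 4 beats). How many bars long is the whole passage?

62 bars

A: 7 × 3 = 21 beats = 7 bars.
B: 9 × 5 = 45 beats = 15 bars.
C: 12 × 5 = 60 beats = 20 bars.
D: 15 × 4 = 60 beats = 20 bars.
Total: 7 + 15 + 20 + 20 = 62 bars.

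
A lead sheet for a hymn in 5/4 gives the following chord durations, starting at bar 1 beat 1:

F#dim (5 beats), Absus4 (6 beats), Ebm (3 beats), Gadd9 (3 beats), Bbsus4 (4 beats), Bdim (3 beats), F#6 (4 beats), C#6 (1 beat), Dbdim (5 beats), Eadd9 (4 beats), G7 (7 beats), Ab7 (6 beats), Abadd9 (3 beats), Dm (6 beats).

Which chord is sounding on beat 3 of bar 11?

Abadd9

Beat 3 of bar 11 is beat (11−1)×5 + 3 = 53 overall.
Running totals: F#dim ends at 5, Absus4 ends at 11, Ebm ends at 14, Gadd9 ends at 17, Bbsus4 ends at 21, Bdim ends at 24, F#6 ends at 28, C#6 ends at 29, Dbdim ends at 34, Eadd9 ends at 38, G7 ends at 45, Ab7 ends at 51, Abadd9 ends at 54.
Beat 53 falls within Abadd9.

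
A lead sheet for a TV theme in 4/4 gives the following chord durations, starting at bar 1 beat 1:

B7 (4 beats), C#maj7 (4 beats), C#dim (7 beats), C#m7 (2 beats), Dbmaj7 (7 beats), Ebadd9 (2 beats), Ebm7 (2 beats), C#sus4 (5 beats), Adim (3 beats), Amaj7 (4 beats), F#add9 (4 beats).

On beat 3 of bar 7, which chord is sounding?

Ebm7

Beat 3 of bar 7 is beat (7−1)×4 + 3 = 27 overall.
Running totals: B7 ends at 4, C#maj7 ends at 8, C#dim ends at 15, C#m7 ends at 17, Dbmaj7 ends at 24, Ebadd9 ends at 26, Ebm7 ends at 28.
Beat 27 falls within Ebm7.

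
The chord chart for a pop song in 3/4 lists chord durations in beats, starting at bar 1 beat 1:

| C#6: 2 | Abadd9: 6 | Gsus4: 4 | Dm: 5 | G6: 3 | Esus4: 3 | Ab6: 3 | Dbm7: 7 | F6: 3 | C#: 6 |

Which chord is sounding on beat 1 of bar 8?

Beat 1 of bar 8 is beat (8−1)×3 + 1 = 22 overall.
Running totals: C#6 ends at 2, Abadd9 ends at 8, Gsus4 ends at 12, Dm ends at 17, G6 ends at 20, Esus4 ends at 23.
Beat 22 falls within Esus4.

Esus4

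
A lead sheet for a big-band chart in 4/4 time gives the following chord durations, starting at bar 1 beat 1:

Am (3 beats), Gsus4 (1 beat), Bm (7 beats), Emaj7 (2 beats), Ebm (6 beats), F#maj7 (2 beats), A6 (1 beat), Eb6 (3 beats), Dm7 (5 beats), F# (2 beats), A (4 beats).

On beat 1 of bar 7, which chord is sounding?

Eb6

Beat 1 of bar 7 is beat (7−1)×4 + 1 = 25 overall.
Running totals: Am ends at 3, Gsus4 ends at 4, Bm ends at 11, Emaj7 ends at 13, Ebm ends at 19, F#maj7 ends at 21, A6 ends at 22, Eb6 ends at 25.
Beat 25 falls within Eb6.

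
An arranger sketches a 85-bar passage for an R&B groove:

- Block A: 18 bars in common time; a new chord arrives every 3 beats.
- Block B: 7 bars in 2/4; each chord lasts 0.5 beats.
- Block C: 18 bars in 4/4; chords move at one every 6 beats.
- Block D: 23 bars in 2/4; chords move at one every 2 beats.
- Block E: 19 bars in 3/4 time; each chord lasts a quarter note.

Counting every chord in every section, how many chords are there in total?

144 chords

A: 18·4 = 72 beats, 72/3 = 24 chords.
B: 7·2 = 14 beats, 14/0.5 = 28 chords.
C: 18·4 = 72 beats, 72/6 = 12 chords.
D: 23·2 = 46 beats, 46/2 = 23 chords.
E: 19·3 = 57 beats, 57/1 = 57 chords.
Total: 24 + 28 + 12 + 23 + 57 = 144.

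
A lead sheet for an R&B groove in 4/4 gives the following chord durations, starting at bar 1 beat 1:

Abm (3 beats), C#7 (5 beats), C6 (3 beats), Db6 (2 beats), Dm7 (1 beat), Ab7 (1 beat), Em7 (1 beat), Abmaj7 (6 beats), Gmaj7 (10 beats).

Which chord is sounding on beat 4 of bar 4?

Beat 4 of bar 4 is beat (4−1)×4 + 4 = 16 overall.
Running totals: Abm ends at 3, C#7 ends at 8, C6 ends at 11, Db6 ends at 13, Dm7 ends at 14, Ab7 ends at 15, Em7 ends at 16.
Beat 16 falls within Em7.

Em7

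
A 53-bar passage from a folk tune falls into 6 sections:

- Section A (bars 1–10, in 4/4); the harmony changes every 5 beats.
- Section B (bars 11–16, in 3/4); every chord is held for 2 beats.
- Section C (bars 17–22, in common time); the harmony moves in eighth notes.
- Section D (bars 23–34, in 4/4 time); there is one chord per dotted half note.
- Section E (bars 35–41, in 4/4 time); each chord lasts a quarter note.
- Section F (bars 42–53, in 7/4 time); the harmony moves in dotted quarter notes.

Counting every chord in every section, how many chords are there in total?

A: 10·4 = 40 beats, 40/5 = 8 chords.
B: 6·3 = 18 beats, 18/2 = 9 chords.
C: 6·4 = 24 beats, 24/0.5 = 48 chords.
D: 12·4 = 48 beats, 48/3 = 16 chords.
E: 7·4 = 28 beats, 28/1 = 28 chords.
F: 12·7 = 84 beats, 84/1.5 = 56 chords.
Total: 8 + 9 + 48 + 16 + 28 + 56 = 165.

165 chords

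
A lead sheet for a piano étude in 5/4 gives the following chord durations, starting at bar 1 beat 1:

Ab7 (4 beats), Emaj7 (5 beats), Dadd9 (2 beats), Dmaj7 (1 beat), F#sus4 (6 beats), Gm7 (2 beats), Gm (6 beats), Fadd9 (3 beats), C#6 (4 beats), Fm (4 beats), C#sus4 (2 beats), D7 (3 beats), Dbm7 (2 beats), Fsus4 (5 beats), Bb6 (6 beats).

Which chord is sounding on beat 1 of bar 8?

Beat 1 of bar 8 is beat (8−1)×5 + 1 = 36 overall.
Running totals: Ab7 ends at 4, Emaj7 ends at 9, Dadd9 ends at 11, Dmaj7 ends at 12, F#sus4 ends at 18, Gm7 ends at 20, Gm ends at 26, Fadd9 ends at 29, C#6 ends at 33, Fm ends at 37.
Beat 36 falls within Fm.

Fm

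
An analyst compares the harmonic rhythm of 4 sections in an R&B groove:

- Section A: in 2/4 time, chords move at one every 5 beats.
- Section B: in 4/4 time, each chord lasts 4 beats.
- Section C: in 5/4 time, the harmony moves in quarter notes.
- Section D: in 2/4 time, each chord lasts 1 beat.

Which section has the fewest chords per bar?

Section A

A: 2 beats/bar ÷ 5 beats/chord = 0.4 chords/bar.
B: 4 beats/bar ÷ 4 beats/chord = 1 chord/bar.
C: 5 beats/bar ÷ 1 beat/chord = 5 chords/bar.
D: 2 beats/bar ÷ 1 beat/chord = 2 chords/bar.
Slowest is A at 0.4 chords/bar.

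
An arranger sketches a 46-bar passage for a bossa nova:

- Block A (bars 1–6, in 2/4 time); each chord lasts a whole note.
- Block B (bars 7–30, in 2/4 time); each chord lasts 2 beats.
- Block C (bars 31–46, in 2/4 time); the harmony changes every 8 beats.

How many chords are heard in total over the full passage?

31 chords

A has 12 beats and chords last 4 each, so 3 chords.
B has 48 beats and chords last 2 each, so 24 chords.
C has 32 beats and chords last 8 each, so 4 chords.
Total: 3 + 24 + 4 = 31.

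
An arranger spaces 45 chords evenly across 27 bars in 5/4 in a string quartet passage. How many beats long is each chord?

3 beats

27 bars × 5 beats/bar = 135 beats total.
135 beats ÷ 45 chords = 3 beats per chord.
(That is a dotted half note.)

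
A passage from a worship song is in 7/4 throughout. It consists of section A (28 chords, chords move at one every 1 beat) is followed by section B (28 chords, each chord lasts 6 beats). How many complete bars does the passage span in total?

28 bars

A: 28 × 1 = 28 beats = 4 bars.
B: 28 × 6 = 168 beats = 24 bars.
Total: 4 + 24 = 28 bars.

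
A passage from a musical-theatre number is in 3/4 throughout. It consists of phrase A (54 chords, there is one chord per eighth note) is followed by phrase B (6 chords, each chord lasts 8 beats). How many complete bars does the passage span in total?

25 bars

A: 54 × 0.5 = 27 beats = 9 bars.
B: 6 × 8 = 48 beats = 16 bars.
Total: 9 + 16 = 25 bars.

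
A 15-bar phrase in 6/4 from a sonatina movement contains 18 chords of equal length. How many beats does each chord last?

5 beats

15 bars × 6 beats/bar = 90 beats total.
90 beats ÷ 18 chords = 5 beats per chord.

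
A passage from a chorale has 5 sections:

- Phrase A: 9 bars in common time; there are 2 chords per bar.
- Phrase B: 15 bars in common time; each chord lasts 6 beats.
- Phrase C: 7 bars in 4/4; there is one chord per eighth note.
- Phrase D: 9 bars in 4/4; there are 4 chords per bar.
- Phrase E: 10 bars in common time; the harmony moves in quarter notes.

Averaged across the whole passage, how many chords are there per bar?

3.2 chords per bar

A: 9 × 4 = 36 beats ÷ 2 = 18 chords.
B: 15 × 4 = 60 beats ÷ 6 = 10 chords.
C: 7 × 4 = 28 beats ÷ 0.5 = 56 chords.
D: 9 × 4 = 36 beats ÷ 1 = 36 chords.
E: 10 × 4 = 40 beats ÷ 1 = 40 chords.
Overall: 160 chords over 50 bars → 160/50 = 3.2 chords per bar.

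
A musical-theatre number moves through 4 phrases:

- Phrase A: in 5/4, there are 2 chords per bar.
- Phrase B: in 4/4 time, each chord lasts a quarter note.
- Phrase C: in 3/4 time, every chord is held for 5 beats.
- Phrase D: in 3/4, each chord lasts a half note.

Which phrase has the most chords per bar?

Phrase B

A: 5 beats/bar ÷ 2.5 beats/chord = 2 chords/bar.
B: 4 beats/bar ÷ 1 beat/chord = 4 chords/bar.
C: 3 beats/bar ÷ 5 beats/chord = 0.6 chords/bar.
D: 3 beats/bar ÷ 2 beats/chord = 1.5 chords/bar.
Fastest is B at 4 chords/bar.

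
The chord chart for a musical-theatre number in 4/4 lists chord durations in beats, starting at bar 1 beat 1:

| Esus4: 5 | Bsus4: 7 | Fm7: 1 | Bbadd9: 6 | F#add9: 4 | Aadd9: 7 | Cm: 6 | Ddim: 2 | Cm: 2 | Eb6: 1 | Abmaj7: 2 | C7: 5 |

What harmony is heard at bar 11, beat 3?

Abmaj7

Beat 3 of bar 11 is beat (11−1)×4 + 3 = 43 overall.
Running totals: Esus4 ends at 5, Bsus4 ends at 12, Fm7 ends at 13, Bbadd9 ends at 19, F#add9 ends at 23, Aadd9 ends at 30, Cm ends at 36, Ddim ends at 38, Cm ends at 40, Eb6 ends at 41, Abmaj7 ends at 43.
Beat 43 falls within Abmaj7.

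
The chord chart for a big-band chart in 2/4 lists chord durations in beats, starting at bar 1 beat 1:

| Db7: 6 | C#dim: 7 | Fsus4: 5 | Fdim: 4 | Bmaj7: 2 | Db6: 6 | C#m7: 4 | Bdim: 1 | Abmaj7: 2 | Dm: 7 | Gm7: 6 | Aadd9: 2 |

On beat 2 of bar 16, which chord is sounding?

C#m7

Beat 2 of bar 16 is beat (16−1)×2 + 2 = 32 overall.
Running totals: Db7 ends at 6, C#dim ends at 13, Fsus4 ends at 18, Fdim ends at 22, Bmaj7 ends at 24, Db6 ends at 30, C#m7 ends at 34.
Beat 32 falls within C#m7.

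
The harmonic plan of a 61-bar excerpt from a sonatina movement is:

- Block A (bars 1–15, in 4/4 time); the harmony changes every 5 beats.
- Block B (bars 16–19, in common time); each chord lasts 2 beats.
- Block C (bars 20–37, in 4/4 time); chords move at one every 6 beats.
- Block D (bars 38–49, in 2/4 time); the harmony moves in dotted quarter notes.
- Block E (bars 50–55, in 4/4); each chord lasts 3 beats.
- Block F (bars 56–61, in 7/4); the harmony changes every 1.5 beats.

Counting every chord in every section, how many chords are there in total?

A: 15 bars × 4 beats = 60 beats; 5 beats/chord → 12 chords.
B: 4 bars × 4 beats = 16 beats; 2 beats/chord → 8 chords.
C: 18 bars × 4 beats = 72 beats; 6 beats/chord → 12 chords.
D: 12 bars × 2 beats = 24 beats; 1.5 beats/chord → 16 chords.
E: 6 bars × 4 beats = 24 beats; 3 beats/chord → 8 chords.
F: 6 bars × 7 beats = 42 beats; 1.5 beats/chord → 28 chords.
Total: 12 + 8 + 12 + 16 + 8 + 28 = 84.

84 chords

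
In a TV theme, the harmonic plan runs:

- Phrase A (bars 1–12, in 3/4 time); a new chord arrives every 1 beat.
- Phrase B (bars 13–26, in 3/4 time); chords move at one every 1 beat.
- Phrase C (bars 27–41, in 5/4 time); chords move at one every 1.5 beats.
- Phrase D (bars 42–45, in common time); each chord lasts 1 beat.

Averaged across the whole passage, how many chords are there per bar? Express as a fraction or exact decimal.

A: 12 × 3 = 36 beats ÷ 1 = 36 chords.
B: 14 × 3 = 42 beats ÷ 1 = 42 chords.
C: 15 × 5 = 75 beats ÷ 1.5 = 50 chords.
D: 4 × 4 = 16 beats ÷ 1 = 16 chords.
Overall: 144 chords over 45 bars → 144/45 = 3.2 chords per bar.

3.2 chords per bar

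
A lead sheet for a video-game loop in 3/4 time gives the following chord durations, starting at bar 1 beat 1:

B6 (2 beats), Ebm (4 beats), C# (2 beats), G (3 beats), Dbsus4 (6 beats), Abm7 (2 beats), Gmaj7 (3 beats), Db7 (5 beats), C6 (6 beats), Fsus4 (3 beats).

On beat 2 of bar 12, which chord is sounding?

Fsus4

Beat 2 of bar 12 is beat (12−1)×3 + 2 = 35 overall.
Running totals: B6 ends at 2, Ebm ends at 6, C# ends at 8, G ends at 11, Dbsus4 ends at 17, Abm7 ends at 19, Gmaj7 ends at 22, Db7 ends at 27, C6 ends at 33, Fsus4 ends at 36.
Beat 35 falls within Fsus4.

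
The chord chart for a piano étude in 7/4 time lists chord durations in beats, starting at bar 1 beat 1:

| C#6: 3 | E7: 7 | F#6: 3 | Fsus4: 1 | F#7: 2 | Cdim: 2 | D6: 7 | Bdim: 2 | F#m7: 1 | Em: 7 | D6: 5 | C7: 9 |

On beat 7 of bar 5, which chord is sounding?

Em

Beat 7 of bar 5 is beat (5−1)×7 + 7 = 35 overall.
Running totals: C#6 ends at 3, E7 ends at 10, F#6 ends at 13, Fsus4 ends at 14, F#7 ends at 16, Cdim ends at 18, D6 ends at 25, Bdim ends at 27, F#m7 ends at 28, Em ends at 35.
Beat 35 falls within Em.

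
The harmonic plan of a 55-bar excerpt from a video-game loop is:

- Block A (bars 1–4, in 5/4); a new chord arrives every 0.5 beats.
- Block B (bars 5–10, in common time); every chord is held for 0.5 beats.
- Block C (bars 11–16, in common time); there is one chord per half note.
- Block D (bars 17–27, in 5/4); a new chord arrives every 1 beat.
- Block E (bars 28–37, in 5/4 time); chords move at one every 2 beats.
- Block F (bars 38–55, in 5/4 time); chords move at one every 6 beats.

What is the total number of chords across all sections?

A has 20 beats and chords last 0.5 each, so 40 chords.
B has 24 beats and chords last 0.5 each, so 48 chords.
C has 24 beats and chords last 2 each, so 12 chords.
D has 55 beats and chords last 1 each, so 55 chords.
E has 50 beats and chords last 2 each, so 25 chords.
F has 90 beats and chords last 6 each, so 15 chords.
Total: 40 + 48 + 12 + 55 + 25 + 15 = 195.

195 chords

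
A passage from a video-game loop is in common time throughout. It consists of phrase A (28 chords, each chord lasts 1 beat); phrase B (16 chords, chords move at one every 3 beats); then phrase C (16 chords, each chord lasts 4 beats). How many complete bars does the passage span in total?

A: 28 × 1 = 28 beats = 7 bars.
B: 16 × 3 = 48 beats = 12 bars.
C: 16 × 4 = 64 beats = 16 bars.
Total: 7 + 12 + 16 = 35 bars.

35 bars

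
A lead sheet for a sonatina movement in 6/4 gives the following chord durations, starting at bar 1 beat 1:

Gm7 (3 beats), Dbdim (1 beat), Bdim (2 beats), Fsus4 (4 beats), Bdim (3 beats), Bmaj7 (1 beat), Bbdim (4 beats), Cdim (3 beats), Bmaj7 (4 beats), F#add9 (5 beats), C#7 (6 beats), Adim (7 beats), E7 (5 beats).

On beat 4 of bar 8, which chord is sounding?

E7

Beat 4 of bar 8 is beat (8−1)×6 + 4 = 46 overall.
Running totals: Gm7 ends at 3, Dbdim ends at 4, Bdim ends at 6, Fsus4 ends at 10, Bdim ends at 13, Bmaj7 ends at 14, Bbdim ends at 18, Cdim ends at 21, Bmaj7 ends at 25, F#add9 ends at 30, C#7 ends at 36, Adim ends at 43, E7 ends at 48.
Beat 46 falls within E7.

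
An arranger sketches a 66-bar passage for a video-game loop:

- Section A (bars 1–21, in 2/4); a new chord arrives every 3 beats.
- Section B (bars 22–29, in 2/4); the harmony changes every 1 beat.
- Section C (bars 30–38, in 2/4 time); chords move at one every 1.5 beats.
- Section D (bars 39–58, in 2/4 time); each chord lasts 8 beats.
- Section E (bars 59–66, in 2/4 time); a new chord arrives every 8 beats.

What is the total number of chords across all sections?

A: 21 bars × 2 beats = 42 beats; 3 beats/chord → 14 chords.
B: 8 bars × 2 beats = 16 beats; 1 beat/chord → 16 chords.
C: 9 bars × 2 beats = 18 beats; 1.5 beats/chord → 12 chords.
D: 20 bars × 2 beats = 40 beats; 8 beats/chord → 5 chords.
E: 8 bars × 2 beats = 16 beats; 8 beats/chord → 2 chords.
Total: 14 + 16 + 12 + 5 + 2 = 49.

49 chords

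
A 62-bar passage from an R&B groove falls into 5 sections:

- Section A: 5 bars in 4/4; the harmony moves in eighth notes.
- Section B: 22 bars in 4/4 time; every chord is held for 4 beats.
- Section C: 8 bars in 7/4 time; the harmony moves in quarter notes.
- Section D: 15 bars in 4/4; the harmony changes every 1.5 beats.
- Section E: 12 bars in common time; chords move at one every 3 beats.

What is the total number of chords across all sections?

A: 5 bars × 4 beats = 20 beats; 0.5 beats/chord → 40 chords.
B: 22 bars × 4 beats = 88 beats; 4 beats/chord → 22 chords.
C: 8 bars × 7 beats = 56 beats; 1 beat/chord → 56 chords.
D: 15 bars × 4 beats = 60 beats; 1.5 beats/chord → 40 chords.
E: 12 bars × 4 beats = 48 beats; 3 beats/chord → 16 chords.
Total: 40 + 22 + 56 + 40 + 16 = 174.

174 chords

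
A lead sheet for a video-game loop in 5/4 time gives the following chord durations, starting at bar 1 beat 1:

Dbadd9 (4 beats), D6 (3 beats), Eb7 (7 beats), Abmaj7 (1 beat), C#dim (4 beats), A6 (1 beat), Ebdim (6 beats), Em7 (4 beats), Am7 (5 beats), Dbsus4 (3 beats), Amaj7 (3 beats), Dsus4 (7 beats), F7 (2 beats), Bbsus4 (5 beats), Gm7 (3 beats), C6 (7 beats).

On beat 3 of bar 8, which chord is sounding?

Beat 3 of bar 8 is beat (8−1)×5 + 3 = 38 overall.
Running totals: Dbadd9 ends at 4, D6 ends at 7, Eb7 ends at 14, Abmaj7 ends at 15, C#dim ends at 19, A6 ends at 20, Ebdim ends at 26, Em7 ends at 30, Am7 ends at 35, Dbsus4 ends at 38.
Beat 38 falls within Dbsus4.

Dbsus4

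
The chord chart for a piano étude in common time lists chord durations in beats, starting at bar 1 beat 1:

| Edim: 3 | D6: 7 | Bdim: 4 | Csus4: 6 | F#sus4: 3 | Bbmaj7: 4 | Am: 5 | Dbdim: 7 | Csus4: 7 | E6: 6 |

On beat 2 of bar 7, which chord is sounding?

Bbmaj7

Beat 2 of bar 7 is beat (7−1)×4 + 2 = 26 overall.
Running totals: Edim ends at 3, D6 ends at 10, Bdim ends at 14, Csus4 ends at 20, F#sus4 ends at 23, Bbmaj7 ends at 27.
Beat 26 falls within Bbmaj7.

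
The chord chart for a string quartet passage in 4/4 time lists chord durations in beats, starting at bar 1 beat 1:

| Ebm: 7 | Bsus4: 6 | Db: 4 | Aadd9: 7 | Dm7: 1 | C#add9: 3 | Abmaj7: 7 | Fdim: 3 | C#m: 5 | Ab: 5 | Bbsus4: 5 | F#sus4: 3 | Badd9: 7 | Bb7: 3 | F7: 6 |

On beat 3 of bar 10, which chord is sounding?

Beat 3 of bar 10 is beat (10−1)×4 + 3 = 39 overall.
Running totals: Ebm ends at 7, Bsus4 ends at 13, Db ends at 17, Aadd9 ends at 24, Dm7 ends at 25, C#add9 ends at 28, Abmaj7 ends at 35, Fdim ends at 38, C#m ends at 43.
Beat 39 falls within C#m.

C#m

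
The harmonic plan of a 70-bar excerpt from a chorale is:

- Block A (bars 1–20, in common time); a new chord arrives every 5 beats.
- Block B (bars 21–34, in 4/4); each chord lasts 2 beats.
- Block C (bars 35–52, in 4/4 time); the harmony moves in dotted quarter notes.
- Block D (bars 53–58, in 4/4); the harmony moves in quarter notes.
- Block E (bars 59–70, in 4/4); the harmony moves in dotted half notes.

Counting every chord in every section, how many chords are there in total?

A: 20·4 = 80 beats, 80/5 = 16 chords.
B: 14·4 = 56 beats, 56/2 = 28 chords.
C: 18·4 = 72 beats, 72/1.5 = 48 chords.
D: 6·4 = 24 beats, 24/1 = 24 chords.
E: 12·4 = 48 beats, 48/3 = 16 chords.
Total: 16 + 28 + 48 + 24 + 16 = 132.

132 chords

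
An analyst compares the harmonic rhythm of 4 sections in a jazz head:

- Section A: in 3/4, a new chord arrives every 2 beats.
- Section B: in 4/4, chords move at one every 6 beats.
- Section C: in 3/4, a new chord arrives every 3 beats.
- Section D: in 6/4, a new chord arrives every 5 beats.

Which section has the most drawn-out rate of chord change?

A: each chord is 2 beats in 3/4, so 1.5 per bar.
B: each chord is 6 beats in 4/4, so 2/3 per bar.
C: each chord is 3 beats in 3/4, so 1 per bar.
D: each chord is 5 beats in 6/4, so 1.2 per bar.
Slowest is B at 2/3 chords/bar.

Section B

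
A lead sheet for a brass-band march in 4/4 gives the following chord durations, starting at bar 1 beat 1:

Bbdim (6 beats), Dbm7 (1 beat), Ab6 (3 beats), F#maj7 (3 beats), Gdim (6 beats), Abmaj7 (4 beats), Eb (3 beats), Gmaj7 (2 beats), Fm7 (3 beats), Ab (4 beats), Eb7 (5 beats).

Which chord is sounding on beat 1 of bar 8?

Fm7

Beat 1 of bar 8 is beat (8−1)×4 + 1 = 29 overall.
Running totals: Bbdim ends at 6, Dbm7 ends at 7, Ab6 ends at 10, F#maj7 ends at 13, Gdim ends at 19, Abmaj7 ends at 23, Eb ends at 26, Gmaj7 ends at 28, Fm7 ends at 31.
Beat 29 falls within Fm7.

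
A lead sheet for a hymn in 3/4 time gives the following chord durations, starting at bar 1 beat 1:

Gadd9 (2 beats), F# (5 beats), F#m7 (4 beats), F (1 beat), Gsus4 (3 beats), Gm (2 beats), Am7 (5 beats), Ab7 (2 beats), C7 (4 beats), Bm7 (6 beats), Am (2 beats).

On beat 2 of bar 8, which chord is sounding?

Ab7

Beat 2 of bar 8 is beat (8−1)×3 + 2 = 23 overall.
Running totals: Gadd9 ends at 2, F# ends at 7, F#m7 ends at 11, F ends at 12, Gsus4 ends at 15, Gm ends at 17, Am7 ends at 22, Ab7 ends at 24.
Beat 23 falls within Ab7.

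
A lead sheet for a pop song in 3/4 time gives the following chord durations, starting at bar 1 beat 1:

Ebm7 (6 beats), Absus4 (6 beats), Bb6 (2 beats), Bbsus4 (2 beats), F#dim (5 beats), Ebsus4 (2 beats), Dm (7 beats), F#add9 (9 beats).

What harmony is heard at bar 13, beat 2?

F#add9

Beat 2 of bar 13 is beat (13−1)×3 + 2 = 38 overall.
Running totals: Ebm7 ends at 6, Absus4 ends at 12, Bb6 ends at 14, Bbsus4 ends at 16, F#dim ends at 21, Ebsus4 ends at 23, Dm ends at 30, F#add9 ends at 39.
Beat 38 falls within F#add9.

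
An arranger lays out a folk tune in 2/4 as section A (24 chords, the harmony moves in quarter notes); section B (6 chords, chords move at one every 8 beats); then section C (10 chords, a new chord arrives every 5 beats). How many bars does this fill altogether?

A: 24 × 1 = 24 beats = 12 bars.
B: 6 × 8 = 48 beats = 24 bars.
C: 10 × 5 = 50 beats = 25 bars.
Total: 12 + 24 + 25 = 61 bars.

61 bars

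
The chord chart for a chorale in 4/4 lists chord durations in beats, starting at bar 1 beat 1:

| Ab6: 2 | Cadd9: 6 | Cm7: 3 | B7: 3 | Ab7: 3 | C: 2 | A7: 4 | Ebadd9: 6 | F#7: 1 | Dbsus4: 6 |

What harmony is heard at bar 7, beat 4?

Ebadd9

Beat 4 of bar 7 is beat (7−1)×4 + 4 = 28 overall.
Running totals: Ab6 ends at 2, Cadd9 ends at 8, Cm7 ends at 11, B7 ends at 14, Ab7 ends at 17, C ends at 19, A7 ends at 23, Ebadd9 ends at 29.
Beat 28 falls within Ebadd9.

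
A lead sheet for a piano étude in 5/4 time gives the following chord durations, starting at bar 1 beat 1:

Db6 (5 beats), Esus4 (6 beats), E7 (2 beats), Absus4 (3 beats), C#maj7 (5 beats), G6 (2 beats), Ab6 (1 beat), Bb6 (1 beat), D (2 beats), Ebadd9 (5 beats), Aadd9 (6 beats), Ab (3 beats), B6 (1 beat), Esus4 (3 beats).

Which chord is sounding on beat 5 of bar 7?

Aadd9

Beat 5 of bar 7 is beat (7−1)×5 + 5 = 35 overall.
Running totals: Db6 ends at 5, Esus4 ends at 11, E7 ends at 13, Absus4 ends at 16, C#maj7 ends at 21, G6 ends at 23, Ab6 ends at 24, Bb6 ends at 25, D ends at 27, Ebadd9 ends at 32, Aadd9 ends at 38.
Beat 35 falls within Aadd9.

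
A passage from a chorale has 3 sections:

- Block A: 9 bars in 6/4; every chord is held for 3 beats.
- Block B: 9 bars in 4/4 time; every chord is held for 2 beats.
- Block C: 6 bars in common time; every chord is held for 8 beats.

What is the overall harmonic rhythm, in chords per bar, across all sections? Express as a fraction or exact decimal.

A: 9 × 6 = 54 beats ÷ 3 = 18 chords.
B: 9 × 4 = 36 beats ÷ 2 = 18 chords.
C: 6 × 4 = 24 beats ÷ 8 = 3 chords.
Overall: 39 chords over 24 bars → 39/24 = 1.625 chords per bar.

1.625 chords per bar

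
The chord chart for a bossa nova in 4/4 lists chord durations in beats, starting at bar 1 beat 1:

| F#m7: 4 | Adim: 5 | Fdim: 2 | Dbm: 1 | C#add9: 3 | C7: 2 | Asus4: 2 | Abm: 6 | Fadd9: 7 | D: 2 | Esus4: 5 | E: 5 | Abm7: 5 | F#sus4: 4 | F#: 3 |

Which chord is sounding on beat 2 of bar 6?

Beat 2 of bar 6 is beat (6−1)×4 + 2 = 22 overall.
Running totals: F#m7 ends at 4, Adim ends at 9, Fdim ends at 11, Dbm ends at 12, C#add9 ends at 15, C7 ends at 17, Asus4 ends at 19, Abm ends at 25.
Beat 22 falls within Abm.

Abm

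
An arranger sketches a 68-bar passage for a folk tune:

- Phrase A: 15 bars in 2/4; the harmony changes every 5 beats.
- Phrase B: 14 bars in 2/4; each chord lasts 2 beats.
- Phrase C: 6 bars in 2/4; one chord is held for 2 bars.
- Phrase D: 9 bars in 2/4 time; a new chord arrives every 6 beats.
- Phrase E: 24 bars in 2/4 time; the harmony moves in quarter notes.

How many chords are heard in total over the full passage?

A: 15·2 = 30 beats, 30/5 = 6 chords.
B: 14·2 = 28 beats, 28/2 = 14 chords.
C: 6·2 = 12 beats, 12/4 = 3 chords.
D: 9·2 = 18 beats, 18/6 = 3 chords.
E: 24·2 = 48 beats, 48/1 = 48 chords.
Total: 6 + 14 + 3 + 3 + 48 = 74.

74 chords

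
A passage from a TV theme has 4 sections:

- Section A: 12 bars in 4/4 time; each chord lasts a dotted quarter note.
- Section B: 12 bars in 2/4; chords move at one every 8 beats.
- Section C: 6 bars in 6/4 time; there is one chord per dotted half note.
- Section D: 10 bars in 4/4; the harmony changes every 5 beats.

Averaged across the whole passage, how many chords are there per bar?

A: 12 × 4 = 48 beats ÷ 1.5 = 32 chords.
B: 12 × 2 = 24 beats ÷ 8 = 3 chords.
C: 6 × 6 = 36 beats ÷ 3 = 12 chords.
D: 10 × 4 = 40 beats ÷ 5 = 8 chords.
Overall: 55 chords over 40 bars → 55/40 = 1.375 chords per bar.

1.375 chords per bar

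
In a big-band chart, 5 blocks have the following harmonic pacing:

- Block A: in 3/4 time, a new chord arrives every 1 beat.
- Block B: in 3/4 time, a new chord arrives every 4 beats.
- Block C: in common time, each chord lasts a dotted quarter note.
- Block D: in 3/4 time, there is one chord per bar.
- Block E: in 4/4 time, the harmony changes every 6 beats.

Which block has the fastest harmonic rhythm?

A: 3/1 = 3 chords/bar.
B: 3/4 = 0.75 chords/bar.
C: 4/1.5 = 8/3 chords/bar.
D: 3/3 = 1 chord/bar.
E: 4/6 = 2/3 chords/bar.
Fastest is A at 3 chords/bar.

Block A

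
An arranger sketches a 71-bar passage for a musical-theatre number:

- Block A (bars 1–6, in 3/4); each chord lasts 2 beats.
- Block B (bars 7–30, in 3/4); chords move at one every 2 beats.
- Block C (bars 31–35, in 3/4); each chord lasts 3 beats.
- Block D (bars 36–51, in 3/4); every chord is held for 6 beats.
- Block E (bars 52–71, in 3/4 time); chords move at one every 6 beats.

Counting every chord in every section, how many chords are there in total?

A: 6·3 = 18 beats, 18/2 = 9 chords.
B: 24·3 = 72 beats, 72/2 = 36 chords.
C: 5·3 = 15 beats, 15/3 = 5 chords.
D: 16·3 = 48 beats, 48/6 = 8 chords.
E: 20·3 = 60 beats, 60/6 = 10 chords.
Total: 9 + 36 + 5 + 8 + 10 = 68.

68 chords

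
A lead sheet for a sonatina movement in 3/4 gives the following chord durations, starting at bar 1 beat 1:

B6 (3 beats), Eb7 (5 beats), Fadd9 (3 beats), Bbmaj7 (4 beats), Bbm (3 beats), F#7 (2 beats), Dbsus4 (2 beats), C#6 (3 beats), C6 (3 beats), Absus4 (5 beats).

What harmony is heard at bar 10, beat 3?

Absus4

Beat 3 of bar 10 is beat (10−1)×3 + 3 = 30 overall.
Running totals: B6 ends at 3, Eb7 ends at 8, Fadd9 ends at 11, Bbmaj7 ends at 15, Bbm ends at 18, F#7 ends at 20, Dbsus4 ends at 22, C#6 ends at 25, C6 ends at 28, Absus4 ends at 33.
Beat 30 falls within Absus4.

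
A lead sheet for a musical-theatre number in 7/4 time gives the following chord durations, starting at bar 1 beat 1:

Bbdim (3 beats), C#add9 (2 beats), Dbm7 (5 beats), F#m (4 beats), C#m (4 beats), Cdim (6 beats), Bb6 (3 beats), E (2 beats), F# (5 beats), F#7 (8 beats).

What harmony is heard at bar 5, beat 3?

F#

Beat 3 of bar 5 is beat (5−1)×7 + 3 = 31 overall.
Running totals: Bbdim ends at 3, C#add9 ends at 5, Dbm7 ends at 10, F#m ends at 14, C#m ends at 18, Cdim ends at 24, Bb6 ends at 27, E ends at 29, F# ends at 34.
Beat 31 falls within F#.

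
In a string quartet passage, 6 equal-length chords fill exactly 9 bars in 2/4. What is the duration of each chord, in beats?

9 bars × 2 beats/bar = 18 beats total.
18 beats ÷ 6 chords = 3 beats per chord.
(That is a dotted half note.)

3 beats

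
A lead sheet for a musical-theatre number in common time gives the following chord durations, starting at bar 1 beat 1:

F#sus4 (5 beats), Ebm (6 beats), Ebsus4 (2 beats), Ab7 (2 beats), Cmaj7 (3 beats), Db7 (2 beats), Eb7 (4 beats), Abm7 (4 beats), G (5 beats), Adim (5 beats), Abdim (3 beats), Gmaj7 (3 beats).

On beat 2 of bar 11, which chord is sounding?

Gmaj7

Beat 2 of bar 11 is beat (11−1)×4 + 2 = 42 overall.
Running totals: F#sus4 ends at 5, Ebm ends at 11, Ebsus4 ends at 13, Ab7 ends at 15, Cmaj7 ends at 18, Db7 ends at 20, Eb7 ends at 24, Abm7 ends at 28, G ends at 33, Adim ends at 38, Abdim ends at 41, Gmaj7 ends at 44.
Beat 42 falls within Gmaj7.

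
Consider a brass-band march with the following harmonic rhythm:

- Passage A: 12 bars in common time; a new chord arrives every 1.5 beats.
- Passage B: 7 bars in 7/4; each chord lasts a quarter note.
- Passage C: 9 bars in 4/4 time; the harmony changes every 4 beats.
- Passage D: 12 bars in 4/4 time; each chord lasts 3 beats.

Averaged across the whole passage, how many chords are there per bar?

2.65 chords per bar

A: 12 × 4 = 48 beats ÷ 1.5 = 32 chords.
B: 7 × 7 = 49 beats ÷ 1 = 49 chords.
C: 9 × 4 = 36 beats ÷ 4 = 9 chords.
D: 12 × 4 = 48 beats ÷ 3 = 16 chords.
Overall: 106 chords over 40 bars → 106/40 = 2.65 chords per bar.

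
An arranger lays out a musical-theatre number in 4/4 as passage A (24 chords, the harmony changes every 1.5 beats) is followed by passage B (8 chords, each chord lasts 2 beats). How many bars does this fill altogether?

A: 24 × 1.5 = 36 beats = 9 bars.
B: 8 × 2 = 16 beats = 4 bars.
Total: 9 + 4 = 13 bars.

13 bars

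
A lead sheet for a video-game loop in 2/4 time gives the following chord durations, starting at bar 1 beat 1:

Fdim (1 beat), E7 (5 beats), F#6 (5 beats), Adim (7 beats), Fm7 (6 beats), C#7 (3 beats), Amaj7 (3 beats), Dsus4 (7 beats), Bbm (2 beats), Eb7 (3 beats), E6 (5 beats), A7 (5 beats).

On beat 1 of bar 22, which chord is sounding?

E6

Beat 1 of bar 22 is beat (22−1)×2 + 1 = 43 overall.
Running totals: Fdim ends at 1, E7 ends at 6, F#6 ends at 11, Adim ends at 18, Fm7 ends at 24, C#7 ends at 27, Amaj7 ends at 30, Dsus4 ends at 37, Bbm ends at 39, Eb7 ends at 42, E6 ends at 47.
Beat 43 falls within E6.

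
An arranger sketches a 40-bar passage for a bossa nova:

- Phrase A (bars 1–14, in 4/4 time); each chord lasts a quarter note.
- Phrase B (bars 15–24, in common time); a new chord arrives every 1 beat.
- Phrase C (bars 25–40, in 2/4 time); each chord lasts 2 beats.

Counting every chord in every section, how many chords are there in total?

112 chords

A: 14·4 = 56 beats, 56/1 = 56 chords.
B: 10·4 = 40 beats, 40/1 = 40 chords.
C: 16·2 = 32 beats, 32/2 = 16 chords.
Total: 56 + 40 + 16 = 112.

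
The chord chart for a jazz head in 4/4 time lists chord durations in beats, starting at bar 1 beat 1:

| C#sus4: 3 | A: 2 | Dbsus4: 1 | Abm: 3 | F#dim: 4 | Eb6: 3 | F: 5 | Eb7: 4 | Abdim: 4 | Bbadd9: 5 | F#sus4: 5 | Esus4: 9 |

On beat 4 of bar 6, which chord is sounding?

Eb7

Beat 4 of bar 6 is beat (6−1)×4 + 4 = 24 overall.
Running totals: C#sus4 ends at 3, A ends at 5, Dbsus4 ends at 6, Abm ends at 9, F#dim ends at 13, Eb6 ends at 16, F ends at 21, Eb7 ends at 25.
Beat 24 falls within Eb7.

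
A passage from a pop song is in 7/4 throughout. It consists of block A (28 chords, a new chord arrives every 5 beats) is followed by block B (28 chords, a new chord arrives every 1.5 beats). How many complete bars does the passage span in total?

26 bars

A: 28 × 5 = 140 beats = 20 bars.
B: 28 × 1.5 = 42 beats = 6 bars.
Total: 20 + 6 = 26 bars.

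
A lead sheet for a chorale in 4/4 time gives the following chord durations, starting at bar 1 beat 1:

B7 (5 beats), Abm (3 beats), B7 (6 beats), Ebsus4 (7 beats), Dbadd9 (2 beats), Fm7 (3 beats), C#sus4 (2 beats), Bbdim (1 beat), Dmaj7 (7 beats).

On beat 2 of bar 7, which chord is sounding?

Beat 2 of bar 7 is beat (7−1)×4 + 2 = 26 overall.
Running totals: B7 ends at 5, Abm ends at 8, B7 ends at 14, Ebsus4 ends at 21, Dbadd9 ends at 23, Fm7 ends at 26.
Beat 26 falls within Fm7.

Fm7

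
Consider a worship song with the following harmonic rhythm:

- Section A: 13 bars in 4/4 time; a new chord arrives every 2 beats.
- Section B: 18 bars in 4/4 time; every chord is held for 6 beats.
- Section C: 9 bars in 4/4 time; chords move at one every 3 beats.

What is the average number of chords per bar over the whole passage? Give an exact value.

A: 13 × 4 = 52 beats ÷ 2 = 26 chords.
B: 18 × 4 = 72 beats ÷ 6 = 12 chords.
C: 9 × 4 = 36 beats ÷ 3 = 12 chords.
Overall: 50 chords over 40 bars → 50/40 = 1.25 chords per bar.

1.25 chords per bar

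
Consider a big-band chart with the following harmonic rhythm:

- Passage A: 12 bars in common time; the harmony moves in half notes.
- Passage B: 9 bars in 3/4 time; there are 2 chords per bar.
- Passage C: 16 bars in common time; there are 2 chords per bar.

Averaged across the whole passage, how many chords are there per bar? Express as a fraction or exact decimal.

A: 12 bars of 4 beats is 48 beats; at 2 beats each that's 24 chords.
B: 9 bars of 3 beats is 27 beats; at 1.5 beats each that's 18 chords.
C: 16 bars of 4 beats is 64 beats; at 2 beats each that's 32 chords.
Overall: 74 chords over 37 bars → 74/37 = 2 chords per bar.

2 chords per bar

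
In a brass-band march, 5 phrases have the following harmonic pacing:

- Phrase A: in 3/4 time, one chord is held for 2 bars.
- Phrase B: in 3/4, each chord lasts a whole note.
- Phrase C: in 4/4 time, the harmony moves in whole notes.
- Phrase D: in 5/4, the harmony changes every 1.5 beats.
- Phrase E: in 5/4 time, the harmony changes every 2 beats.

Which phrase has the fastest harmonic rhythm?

A: 3/6 = 0.5 chords/bar.
B: 3/4 = 0.75 chords/bar.
C: 4/4 = 1 chord/bar.
D: 5/1.5 = 10/3 chords/bar.
E: 5/2 = 2.5 chords/bar.
Fastest is D at 10/3 chords/bar.

Phrase D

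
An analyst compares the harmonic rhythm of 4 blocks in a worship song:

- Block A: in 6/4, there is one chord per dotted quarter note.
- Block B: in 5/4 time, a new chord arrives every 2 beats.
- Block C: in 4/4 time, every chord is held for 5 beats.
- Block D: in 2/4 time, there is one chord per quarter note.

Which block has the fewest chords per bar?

Block C

A: 6 beats/bar ÷ 1.5 beats/chord = 4 chords/bar.
B: 5 beats/bar ÷ 2 beats/chord = 2.5 chords/bar.
C: 4 beats/bar ÷ 5 beats/chord = 0.8 chords/bar.
D: 2 beats/bar ÷ 1 beat/chord = 2 chords/bar.
Slowest is C at 0.8 chords/bar.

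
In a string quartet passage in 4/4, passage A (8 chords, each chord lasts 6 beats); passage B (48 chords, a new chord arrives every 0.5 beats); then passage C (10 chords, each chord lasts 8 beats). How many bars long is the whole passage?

38 bars

A: 8 × 6 = 48 beats = 12 bars.
B: 48 × 0.5 = 24 beats = 6 bars.
C: 10 × 8 = 80 beats = 20 bars.
Total: 12 + 6 + 20 = 38 bars.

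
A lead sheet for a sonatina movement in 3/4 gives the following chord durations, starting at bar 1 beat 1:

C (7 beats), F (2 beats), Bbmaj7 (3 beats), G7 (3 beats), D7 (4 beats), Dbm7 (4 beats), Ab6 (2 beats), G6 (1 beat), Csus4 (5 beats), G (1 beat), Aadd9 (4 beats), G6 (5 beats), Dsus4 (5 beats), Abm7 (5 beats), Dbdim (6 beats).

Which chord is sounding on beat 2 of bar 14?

Beat 2 of bar 14 is beat (14−1)×3 + 2 = 41 overall.
Running totals: C ends at 7, F ends at 9, Bbmaj7 ends at 12, G7 ends at 15, D7 ends at 19, Dbm7 ends at 23, Ab6 ends at 25, G6 ends at 26, Csus4 ends at 31, G ends at 32, Aadd9 ends at 36, G6 ends at 41.
Beat 41 falls within G6.

G6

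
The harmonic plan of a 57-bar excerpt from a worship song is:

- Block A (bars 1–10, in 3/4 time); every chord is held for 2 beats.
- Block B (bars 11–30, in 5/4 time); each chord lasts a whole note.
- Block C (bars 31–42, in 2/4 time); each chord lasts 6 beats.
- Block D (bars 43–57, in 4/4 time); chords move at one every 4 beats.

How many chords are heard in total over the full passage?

A: 10 bars × 3 beats = 30 beats; 2 beats/chord → 15 chords.
B: 20 bars × 5 beats = 100 beats; 4 beats/chord → 25 chords.
C: 12 bars × 2 beats = 24 beats; 6 beats/chord → 4 chords.
D: 15 bars × 4 beats = 60 beats; 4 beats/chord → 15 chords.
Total: 15 + 25 + 4 + 15 = 59.

59 chords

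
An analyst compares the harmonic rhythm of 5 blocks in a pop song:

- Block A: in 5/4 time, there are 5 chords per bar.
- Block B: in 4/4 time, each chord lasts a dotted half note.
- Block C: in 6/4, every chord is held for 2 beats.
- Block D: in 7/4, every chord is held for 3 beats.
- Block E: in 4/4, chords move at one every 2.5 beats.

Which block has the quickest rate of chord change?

Block A

A: 5 beats/bar ÷ 1 beat/chord = 5 chords/bar.
B: 4 beats/bar ÷ 3 beats/chord = 4/3 chords/bar.
C: 6 beats/bar ÷ 2 beats/chord = 3 chords/bar.
D: 7 beats/bar ÷ 3 beats/chord = 7/3 chords/bar.
E: 4 beats/bar ÷ 2.5 beats/chord = 1.6 chords/bar.
Fastest is A at 5 chords/bar.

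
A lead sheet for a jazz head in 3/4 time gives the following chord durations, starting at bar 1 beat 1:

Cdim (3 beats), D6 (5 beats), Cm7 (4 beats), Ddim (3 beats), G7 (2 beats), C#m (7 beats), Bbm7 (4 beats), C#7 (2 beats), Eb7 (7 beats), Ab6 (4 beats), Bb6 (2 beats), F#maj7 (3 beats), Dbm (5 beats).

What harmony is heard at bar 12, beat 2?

Eb7

Beat 2 of bar 12 is beat (12−1)×3 + 2 = 35 overall.
Running totals: Cdim ends at 3, D6 ends at 8, Cm7 ends at 12, Ddim ends at 15, G7 ends at 17, C#m ends at 24, Bbm7 ends at 28, C#7 ends at 30, Eb7 ends at 37.
Beat 35 falls within Eb7.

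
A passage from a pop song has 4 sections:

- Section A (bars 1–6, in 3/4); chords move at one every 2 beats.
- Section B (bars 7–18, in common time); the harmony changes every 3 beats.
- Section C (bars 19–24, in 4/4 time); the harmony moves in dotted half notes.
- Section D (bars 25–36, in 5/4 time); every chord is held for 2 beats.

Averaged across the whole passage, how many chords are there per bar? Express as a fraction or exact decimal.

1.75 chords per bar

A: 6 × 3 = 18 beats ÷ 2 = 9 chords.
B: 12 × 4 = 48 beats ÷ 3 = 16 chords.
C: 6 × 4 = 24 beats ÷ 3 = 8 chords.
D: 12 × 5 = 60 beats ÷ 2 = 30 chords.
Overall: 63 chords over 36 bars → 63/36 = 1.75 chords per bar.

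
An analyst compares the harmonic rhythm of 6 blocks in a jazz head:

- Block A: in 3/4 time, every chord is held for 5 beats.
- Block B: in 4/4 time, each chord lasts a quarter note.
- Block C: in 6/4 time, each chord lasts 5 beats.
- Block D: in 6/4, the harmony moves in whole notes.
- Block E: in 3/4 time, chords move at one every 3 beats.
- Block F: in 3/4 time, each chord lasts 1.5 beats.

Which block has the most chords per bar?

Block B

A: 3/5 = 0.6 chords/bar.
B: 4/1 = 4 chords/bar.
C: 6/5 = 1.2 chords/bar.
D: 6/4 = 1.5 chords/bar.
E: 3/3 = 1 chord/bar.
F: 3/1.5 = 2 chords/bar.
Fastest is B at 4 chords/bar.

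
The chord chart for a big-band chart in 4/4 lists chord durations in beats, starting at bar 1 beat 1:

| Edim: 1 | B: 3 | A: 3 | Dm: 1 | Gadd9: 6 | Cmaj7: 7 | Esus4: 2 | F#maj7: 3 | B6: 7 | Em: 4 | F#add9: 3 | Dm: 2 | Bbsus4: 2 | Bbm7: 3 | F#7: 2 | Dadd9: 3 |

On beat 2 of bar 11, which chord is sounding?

Dm

Beat 2 of bar 11 is beat (11−1)×4 + 2 = 42 overall.
Running totals: Edim ends at 1, B ends at 4, A ends at 7, Dm ends at 8, Gadd9 ends at 14, Cmaj7 ends at 21, Esus4 ends at 23, F#maj7 ends at 26, B6 ends at 33, Em ends at 37, F#add9 ends at 40, Dm ends at 42.
Beat 42 falls within Dm.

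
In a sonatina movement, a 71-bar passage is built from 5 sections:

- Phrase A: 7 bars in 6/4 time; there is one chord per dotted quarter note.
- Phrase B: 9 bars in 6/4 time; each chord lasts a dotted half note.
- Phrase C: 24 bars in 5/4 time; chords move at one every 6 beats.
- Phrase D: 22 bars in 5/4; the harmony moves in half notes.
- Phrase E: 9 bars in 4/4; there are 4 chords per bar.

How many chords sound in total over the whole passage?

A: 7 bars × 6 beats = 42 beats; 1.5 beats/chord → 28 chords.
B: 9 bars × 6 beats = 54 beats; 3 beats/chord → 18 chords.
C: 24 bars × 5 beats = 120 beats; 6 beats/chord → 20 chords.
D: 22 bars × 5 beats = 110 beats; 2 beats/chord → 55 chords.
E: 9 bars × 4 beats = 36 beats; 1 beat/chord → 36 chords.
Total: 28 + 18 + 20 + 55 + 36 = 157.

157 chords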